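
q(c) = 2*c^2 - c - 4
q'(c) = 4*c - 1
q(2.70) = 7.88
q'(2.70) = 9.80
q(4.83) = 37.83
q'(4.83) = 18.32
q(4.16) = 26.45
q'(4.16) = 15.64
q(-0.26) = -3.60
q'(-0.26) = -2.04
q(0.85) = -3.40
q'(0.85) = 2.40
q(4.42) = 30.65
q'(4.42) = 16.68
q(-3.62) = 25.83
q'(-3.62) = -15.48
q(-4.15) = 34.60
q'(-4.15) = -17.60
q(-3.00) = 17.00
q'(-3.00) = -13.00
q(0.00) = -4.00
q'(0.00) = -1.00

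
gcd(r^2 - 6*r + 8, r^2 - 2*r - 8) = r - 4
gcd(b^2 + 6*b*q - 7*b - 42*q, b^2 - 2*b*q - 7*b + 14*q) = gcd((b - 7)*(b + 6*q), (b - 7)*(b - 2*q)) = b - 7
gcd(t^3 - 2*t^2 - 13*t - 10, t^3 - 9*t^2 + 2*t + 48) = t + 2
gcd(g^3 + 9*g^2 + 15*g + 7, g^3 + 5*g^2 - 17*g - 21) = g^2 + 8*g + 7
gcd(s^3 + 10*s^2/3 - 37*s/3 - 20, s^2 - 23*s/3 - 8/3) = 1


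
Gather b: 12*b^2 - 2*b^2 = 10*b^2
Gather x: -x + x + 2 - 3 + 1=0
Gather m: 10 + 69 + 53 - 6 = 126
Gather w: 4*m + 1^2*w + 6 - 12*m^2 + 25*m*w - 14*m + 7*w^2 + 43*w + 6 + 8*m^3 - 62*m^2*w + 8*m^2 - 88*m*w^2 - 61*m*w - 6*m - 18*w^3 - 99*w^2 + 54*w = 8*m^3 - 4*m^2 - 16*m - 18*w^3 + w^2*(-88*m - 92) + w*(-62*m^2 - 36*m + 98) + 12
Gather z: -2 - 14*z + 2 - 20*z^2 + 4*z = -20*z^2 - 10*z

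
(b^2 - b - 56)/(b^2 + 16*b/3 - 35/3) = 3*(b - 8)/(3*b - 5)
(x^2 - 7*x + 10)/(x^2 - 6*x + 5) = (x - 2)/(x - 1)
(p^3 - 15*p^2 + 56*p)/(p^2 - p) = (p^2 - 15*p + 56)/(p - 1)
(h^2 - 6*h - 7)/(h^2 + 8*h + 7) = (h - 7)/(h + 7)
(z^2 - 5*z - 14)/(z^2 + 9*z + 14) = (z - 7)/(z + 7)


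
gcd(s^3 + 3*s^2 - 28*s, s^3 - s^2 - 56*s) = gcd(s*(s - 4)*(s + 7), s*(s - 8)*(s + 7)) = s^2 + 7*s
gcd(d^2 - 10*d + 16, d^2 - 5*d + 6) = d - 2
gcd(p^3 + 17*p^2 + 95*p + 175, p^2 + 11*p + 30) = p + 5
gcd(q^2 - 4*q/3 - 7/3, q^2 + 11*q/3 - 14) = q - 7/3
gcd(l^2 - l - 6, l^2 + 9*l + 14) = l + 2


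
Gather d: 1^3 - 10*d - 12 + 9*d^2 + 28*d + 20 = 9*d^2 + 18*d + 9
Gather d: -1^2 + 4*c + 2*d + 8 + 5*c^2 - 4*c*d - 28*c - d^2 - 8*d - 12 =5*c^2 - 24*c - d^2 + d*(-4*c - 6) - 5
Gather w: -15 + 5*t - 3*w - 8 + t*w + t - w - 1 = 6*t + w*(t - 4) - 24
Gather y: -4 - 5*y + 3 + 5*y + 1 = 0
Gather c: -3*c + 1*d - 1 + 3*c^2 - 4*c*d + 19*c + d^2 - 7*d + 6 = 3*c^2 + c*(16 - 4*d) + d^2 - 6*d + 5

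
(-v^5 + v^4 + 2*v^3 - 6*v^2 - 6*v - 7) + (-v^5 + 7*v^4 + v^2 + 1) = -2*v^5 + 8*v^4 + 2*v^3 - 5*v^2 - 6*v - 6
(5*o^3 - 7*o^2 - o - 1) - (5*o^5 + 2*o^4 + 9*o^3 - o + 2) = -5*o^5 - 2*o^4 - 4*o^3 - 7*o^2 - 3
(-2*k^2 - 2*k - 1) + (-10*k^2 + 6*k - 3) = -12*k^2 + 4*k - 4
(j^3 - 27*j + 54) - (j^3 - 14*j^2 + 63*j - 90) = 14*j^2 - 90*j + 144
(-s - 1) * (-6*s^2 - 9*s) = 6*s^3 + 15*s^2 + 9*s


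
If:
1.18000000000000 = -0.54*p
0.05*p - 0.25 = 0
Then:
No Solution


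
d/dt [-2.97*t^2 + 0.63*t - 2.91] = 0.63 - 5.94*t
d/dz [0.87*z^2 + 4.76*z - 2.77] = 1.74*z + 4.76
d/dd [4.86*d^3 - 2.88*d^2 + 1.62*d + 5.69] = 14.58*d^2 - 5.76*d + 1.62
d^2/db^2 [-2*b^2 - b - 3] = -4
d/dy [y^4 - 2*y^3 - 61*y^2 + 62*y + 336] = 4*y^3 - 6*y^2 - 122*y + 62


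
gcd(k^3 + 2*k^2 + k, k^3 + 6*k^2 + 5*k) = k^2 + k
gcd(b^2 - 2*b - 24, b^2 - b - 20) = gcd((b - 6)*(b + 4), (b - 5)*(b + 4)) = b + 4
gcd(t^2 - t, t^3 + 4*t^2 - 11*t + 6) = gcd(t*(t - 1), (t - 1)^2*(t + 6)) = t - 1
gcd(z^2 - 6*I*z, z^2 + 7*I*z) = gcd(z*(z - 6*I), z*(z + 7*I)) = z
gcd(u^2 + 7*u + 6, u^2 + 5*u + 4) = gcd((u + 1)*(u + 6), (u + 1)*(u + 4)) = u + 1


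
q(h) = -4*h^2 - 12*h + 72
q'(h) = -8*h - 12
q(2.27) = 24.15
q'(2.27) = -30.16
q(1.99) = 32.28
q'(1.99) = -27.92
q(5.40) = -109.44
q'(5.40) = -55.20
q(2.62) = 13.10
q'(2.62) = -32.96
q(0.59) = 63.53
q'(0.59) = -16.72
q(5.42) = -110.55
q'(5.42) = -55.36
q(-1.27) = 80.79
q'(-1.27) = -1.84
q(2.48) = 17.64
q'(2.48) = -31.84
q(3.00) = 0.00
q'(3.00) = -36.00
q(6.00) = -144.00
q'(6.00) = -60.00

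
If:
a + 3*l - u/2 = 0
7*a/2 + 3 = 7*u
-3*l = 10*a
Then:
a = -6/259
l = 20/259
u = 108/259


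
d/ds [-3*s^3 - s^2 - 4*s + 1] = -9*s^2 - 2*s - 4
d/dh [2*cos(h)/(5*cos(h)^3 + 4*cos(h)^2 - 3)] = 2*(15*cos(h)/2 + 2*cos(2*h) + 5*cos(3*h)/2 + 5)*sin(h)/(5*cos(h)^3 + 4*cos(h)^2 - 3)^2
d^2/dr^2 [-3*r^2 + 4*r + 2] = -6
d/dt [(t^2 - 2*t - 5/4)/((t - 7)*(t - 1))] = 3*(-4*t^2 + 11*t - 16)/(2*(t^4 - 16*t^3 + 78*t^2 - 112*t + 49))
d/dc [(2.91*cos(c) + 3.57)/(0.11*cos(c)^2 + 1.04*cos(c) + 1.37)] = (0.3201*cos(c)^2 + 0.7854*cos(c) - 0.2739)*sin(c)/(0.0121*cos(c)^4 + 0.2288*cos(c)^3 + 1.383*cos(c)^2 + 2.8496*cos(c) + 1.8769)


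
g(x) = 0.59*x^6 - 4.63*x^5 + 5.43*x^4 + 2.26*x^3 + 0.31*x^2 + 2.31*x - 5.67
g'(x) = 3.54*x^5 - 23.15*x^4 + 21.72*x^3 + 6.78*x^2 + 0.62*x + 2.31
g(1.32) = 4.17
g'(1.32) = 8.80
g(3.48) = -417.41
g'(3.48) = -586.52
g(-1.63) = 84.27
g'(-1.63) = -278.90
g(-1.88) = 178.68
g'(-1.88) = -491.54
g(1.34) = 4.34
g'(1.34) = 8.23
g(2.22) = -21.43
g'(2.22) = -96.67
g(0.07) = -5.51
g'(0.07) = 2.39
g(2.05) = -8.10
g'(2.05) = -61.49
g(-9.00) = 620924.40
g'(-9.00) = -376208.58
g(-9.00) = 620924.40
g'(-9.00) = -376208.58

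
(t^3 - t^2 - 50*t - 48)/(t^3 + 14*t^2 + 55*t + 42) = (t - 8)/(t + 7)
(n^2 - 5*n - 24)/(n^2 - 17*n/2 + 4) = 2*(n + 3)/(2*n - 1)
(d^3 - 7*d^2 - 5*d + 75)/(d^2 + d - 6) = (d^2 - 10*d + 25)/(d - 2)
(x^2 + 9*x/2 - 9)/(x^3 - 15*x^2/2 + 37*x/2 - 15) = (2*x^2 + 9*x - 18)/(2*x^3 - 15*x^2 + 37*x - 30)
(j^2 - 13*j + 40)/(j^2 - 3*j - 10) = (j - 8)/(j + 2)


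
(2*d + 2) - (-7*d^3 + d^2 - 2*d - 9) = 7*d^3 - d^2 + 4*d + 11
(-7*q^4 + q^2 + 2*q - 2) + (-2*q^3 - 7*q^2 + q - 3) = -7*q^4 - 2*q^3 - 6*q^2 + 3*q - 5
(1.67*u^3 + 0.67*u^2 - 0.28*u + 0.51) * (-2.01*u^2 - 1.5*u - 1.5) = -3.3567*u^5 - 3.8517*u^4 - 2.9472*u^3 - 1.6101*u^2 - 0.345*u - 0.765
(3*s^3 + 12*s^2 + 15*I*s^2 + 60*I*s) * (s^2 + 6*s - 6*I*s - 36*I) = 3*s^5 + 30*s^4 - 3*I*s^4 + 162*s^3 - 30*I*s^3 + 900*s^2 - 72*I*s^2 + 2160*s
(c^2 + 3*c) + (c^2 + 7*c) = 2*c^2 + 10*c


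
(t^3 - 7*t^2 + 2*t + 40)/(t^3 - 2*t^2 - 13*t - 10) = (t - 4)/(t + 1)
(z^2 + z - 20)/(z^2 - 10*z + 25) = (z^2 + z - 20)/(z^2 - 10*z + 25)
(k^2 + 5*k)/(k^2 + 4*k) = (k + 5)/(k + 4)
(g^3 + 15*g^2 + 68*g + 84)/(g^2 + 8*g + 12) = g + 7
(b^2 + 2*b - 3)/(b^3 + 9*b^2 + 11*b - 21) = 1/(b + 7)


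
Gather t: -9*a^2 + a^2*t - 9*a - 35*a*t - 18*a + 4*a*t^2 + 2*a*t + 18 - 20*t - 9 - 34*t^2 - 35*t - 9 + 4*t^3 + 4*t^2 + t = -9*a^2 - 27*a + 4*t^3 + t^2*(4*a - 30) + t*(a^2 - 33*a - 54)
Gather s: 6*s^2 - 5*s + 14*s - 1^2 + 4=6*s^2 + 9*s + 3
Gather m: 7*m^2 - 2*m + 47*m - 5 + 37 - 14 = 7*m^2 + 45*m + 18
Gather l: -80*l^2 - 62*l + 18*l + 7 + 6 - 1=-80*l^2 - 44*l + 12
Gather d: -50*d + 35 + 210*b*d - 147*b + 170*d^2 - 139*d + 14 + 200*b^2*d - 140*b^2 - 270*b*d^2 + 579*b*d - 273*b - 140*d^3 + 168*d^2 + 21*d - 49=-140*b^2 - 420*b - 140*d^3 + d^2*(338 - 270*b) + d*(200*b^2 + 789*b - 168)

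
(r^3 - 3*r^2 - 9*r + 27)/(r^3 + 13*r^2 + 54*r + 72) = (r^2 - 6*r + 9)/(r^2 + 10*r + 24)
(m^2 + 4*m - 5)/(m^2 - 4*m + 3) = (m + 5)/(m - 3)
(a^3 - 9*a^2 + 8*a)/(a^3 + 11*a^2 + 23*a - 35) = a*(a - 8)/(a^2 + 12*a + 35)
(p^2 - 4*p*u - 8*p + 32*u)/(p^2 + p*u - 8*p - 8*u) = (p - 4*u)/(p + u)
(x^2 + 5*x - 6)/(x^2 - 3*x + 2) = (x + 6)/(x - 2)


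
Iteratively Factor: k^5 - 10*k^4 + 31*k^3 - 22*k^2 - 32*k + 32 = (k - 4)*(k^4 - 6*k^3 + 7*k^2 + 6*k - 8) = (k - 4)*(k + 1)*(k^3 - 7*k^2 + 14*k - 8) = (k - 4)*(k - 2)*(k + 1)*(k^2 - 5*k + 4) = (k - 4)^2*(k - 2)*(k + 1)*(k - 1)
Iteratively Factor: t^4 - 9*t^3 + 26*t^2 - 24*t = (t - 4)*(t^3 - 5*t^2 + 6*t) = (t - 4)*(t - 3)*(t^2 - 2*t) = t*(t - 4)*(t - 3)*(t - 2)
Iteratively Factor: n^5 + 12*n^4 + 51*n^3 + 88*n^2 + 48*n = (n)*(n^4 + 12*n^3 + 51*n^2 + 88*n + 48) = n*(n + 1)*(n^3 + 11*n^2 + 40*n + 48) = n*(n + 1)*(n + 4)*(n^2 + 7*n + 12) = n*(n + 1)*(n + 3)*(n + 4)*(n + 4)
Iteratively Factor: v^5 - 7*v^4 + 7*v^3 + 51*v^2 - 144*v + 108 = (v - 3)*(v^4 - 4*v^3 - 5*v^2 + 36*v - 36) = (v - 3)*(v - 2)*(v^3 - 2*v^2 - 9*v + 18) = (v - 3)*(v - 2)*(v + 3)*(v^2 - 5*v + 6) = (v - 3)^2*(v - 2)*(v + 3)*(v - 2)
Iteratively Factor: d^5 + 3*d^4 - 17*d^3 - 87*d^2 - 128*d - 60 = (d + 3)*(d^4 - 17*d^2 - 36*d - 20) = (d + 1)*(d + 3)*(d^3 - d^2 - 16*d - 20) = (d - 5)*(d + 1)*(d + 3)*(d^2 + 4*d + 4) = (d - 5)*(d + 1)*(d + 2)*(d + 3)*(d + 2)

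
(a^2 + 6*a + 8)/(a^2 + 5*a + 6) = (a + 4)/(a + 3)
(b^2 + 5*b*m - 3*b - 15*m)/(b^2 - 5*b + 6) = (b + 5*m)/(b - 2)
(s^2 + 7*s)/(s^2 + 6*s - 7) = s/(s - 1)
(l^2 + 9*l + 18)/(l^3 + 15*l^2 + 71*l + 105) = (l + 6)/(l^2 + 12*l + 35)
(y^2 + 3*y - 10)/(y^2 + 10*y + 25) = (y - 2)/(y + 5)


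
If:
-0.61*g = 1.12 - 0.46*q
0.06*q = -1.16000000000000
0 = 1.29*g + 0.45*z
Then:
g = -16.42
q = -19.33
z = 47.06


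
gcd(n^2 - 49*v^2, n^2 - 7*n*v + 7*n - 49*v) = -n + 7*v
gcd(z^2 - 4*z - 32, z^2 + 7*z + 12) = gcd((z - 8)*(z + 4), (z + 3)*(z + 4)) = z + 4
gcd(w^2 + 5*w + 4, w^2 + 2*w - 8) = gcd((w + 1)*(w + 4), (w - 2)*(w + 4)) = w + 4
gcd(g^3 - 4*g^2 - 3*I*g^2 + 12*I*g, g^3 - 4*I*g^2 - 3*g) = g^2 - 3*I*g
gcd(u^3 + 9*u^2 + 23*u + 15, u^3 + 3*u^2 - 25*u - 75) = u^2 + 8*u + 15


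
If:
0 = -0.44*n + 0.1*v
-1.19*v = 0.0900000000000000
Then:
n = -0.02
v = -0.08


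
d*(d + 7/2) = d^2 + 7*d/2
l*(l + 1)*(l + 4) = l^3 + 5*l^2 + 4*l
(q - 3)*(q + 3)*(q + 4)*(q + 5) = q^4 + 9*q^3 + 11*q^2 - 81*q - 180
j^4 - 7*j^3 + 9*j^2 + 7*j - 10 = (j - 5)*(j - 2)*(j - 1)*(j + 1)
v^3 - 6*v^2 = v^2*(v - 6)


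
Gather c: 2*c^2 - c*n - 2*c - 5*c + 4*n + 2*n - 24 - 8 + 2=2*c^2 + c*(-n - 7) + 6*n - 30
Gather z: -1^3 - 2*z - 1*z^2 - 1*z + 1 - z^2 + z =-2*z^2 - 2*z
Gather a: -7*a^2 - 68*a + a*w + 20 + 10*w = -7*a^2 + a*(w - 68) + 10*w + 20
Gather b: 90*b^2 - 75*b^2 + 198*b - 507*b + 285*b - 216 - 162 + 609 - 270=15*b^2 - 24*b - 39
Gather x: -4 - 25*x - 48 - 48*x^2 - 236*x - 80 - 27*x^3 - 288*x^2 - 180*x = -27*x^3 - 336*x^2 - 441*x - 132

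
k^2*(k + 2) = k^3 + 2*k^2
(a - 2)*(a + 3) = a^2 + a - 6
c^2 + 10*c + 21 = (c + 3)*(c + 7)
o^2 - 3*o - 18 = (o - 6)*(o + 3)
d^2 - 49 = (d - 7)*(d + 7)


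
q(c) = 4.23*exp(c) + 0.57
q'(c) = 4.23*exp(c)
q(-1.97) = 1.16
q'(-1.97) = 0.59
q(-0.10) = 4.40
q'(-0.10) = 3.83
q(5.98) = 1673.28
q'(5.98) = 1672.71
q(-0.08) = 4.47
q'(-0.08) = 3.90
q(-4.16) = 0.64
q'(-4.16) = 0.07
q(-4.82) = 0.60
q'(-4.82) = 0.03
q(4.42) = 352.07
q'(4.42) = 351.50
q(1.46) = 18.78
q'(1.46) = 18.21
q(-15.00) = 0.57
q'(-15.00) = 0.00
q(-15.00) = 0.57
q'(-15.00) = 0.00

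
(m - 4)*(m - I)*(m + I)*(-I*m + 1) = -I*m^4 + m^3 + 4*I*m^3 - 4*m^2 - I*m^2 + m + 4*I*m - 4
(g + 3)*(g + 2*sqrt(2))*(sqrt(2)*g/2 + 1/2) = sqrt(2)*g^3/2 + 3*sqrt(2)*g^2/2 + 5*g^2/2 + sqrt(2)*g + 15*g/2 + 3*sqrt(2)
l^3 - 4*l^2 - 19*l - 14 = (l - 7)*(l + 1)*(l + 2)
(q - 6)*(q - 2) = q^2 - 8*q + 12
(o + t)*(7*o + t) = 7*o^2 + 8*o*t + t^2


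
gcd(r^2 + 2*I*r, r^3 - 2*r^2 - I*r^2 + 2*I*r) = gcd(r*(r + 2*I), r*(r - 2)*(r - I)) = r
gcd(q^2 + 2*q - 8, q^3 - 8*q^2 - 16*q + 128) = q + 4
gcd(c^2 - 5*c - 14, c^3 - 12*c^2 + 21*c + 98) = c^2 - 5*c - 14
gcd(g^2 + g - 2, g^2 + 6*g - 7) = g - 1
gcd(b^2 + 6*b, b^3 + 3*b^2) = b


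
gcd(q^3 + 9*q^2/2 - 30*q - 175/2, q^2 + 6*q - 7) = q + 7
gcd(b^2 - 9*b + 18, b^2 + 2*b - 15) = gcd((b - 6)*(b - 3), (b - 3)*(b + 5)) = b - 3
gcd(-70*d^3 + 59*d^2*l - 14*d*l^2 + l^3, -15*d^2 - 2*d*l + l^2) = 5*d - l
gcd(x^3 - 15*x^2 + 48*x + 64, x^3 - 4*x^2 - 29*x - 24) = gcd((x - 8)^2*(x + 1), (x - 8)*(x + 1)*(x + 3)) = x^2 - 7*x - 8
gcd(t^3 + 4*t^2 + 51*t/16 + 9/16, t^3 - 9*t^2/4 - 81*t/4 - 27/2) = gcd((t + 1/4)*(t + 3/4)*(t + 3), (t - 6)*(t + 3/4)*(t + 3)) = t^2 + 15*t/4 + 9/4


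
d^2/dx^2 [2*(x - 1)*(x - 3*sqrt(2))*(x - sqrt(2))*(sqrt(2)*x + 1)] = 24*sqrt(2)*x^2 - 84*x - 12*sqrt(2)*x + 8*sqrt(2) + 28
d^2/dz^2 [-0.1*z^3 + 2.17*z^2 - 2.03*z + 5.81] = 4.34 - 0.6*z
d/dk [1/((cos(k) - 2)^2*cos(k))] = (3*cos(k) - 2)*sin(k)/((cos(k) - 2)^3*cos(k)^2)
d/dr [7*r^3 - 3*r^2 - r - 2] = 21*r^2 - 6*r - 1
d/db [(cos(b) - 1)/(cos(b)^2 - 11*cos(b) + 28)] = (cos(b)^2 - 2*cos(b) - 17)*sin(b)/(cos(b)^2 - 11*cos(b) + 28)^2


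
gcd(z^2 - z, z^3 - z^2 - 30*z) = z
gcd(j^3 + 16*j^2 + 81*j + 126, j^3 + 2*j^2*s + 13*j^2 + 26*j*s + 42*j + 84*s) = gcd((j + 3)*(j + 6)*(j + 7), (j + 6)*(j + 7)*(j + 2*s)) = j^2 + 13*j + 42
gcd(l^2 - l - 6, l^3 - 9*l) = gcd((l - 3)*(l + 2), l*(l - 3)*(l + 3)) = l - 3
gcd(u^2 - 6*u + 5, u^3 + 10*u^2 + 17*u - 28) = u - 1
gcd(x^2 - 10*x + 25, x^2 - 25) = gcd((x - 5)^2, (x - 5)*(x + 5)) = x - 5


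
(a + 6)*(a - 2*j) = a^2 - 2*a*j + 6*a - 12*j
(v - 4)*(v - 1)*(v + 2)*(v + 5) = v^4 + 2*v^3 - 21*v^2 - 22*v + 40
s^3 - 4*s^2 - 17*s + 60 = (s - 5)*(s - 3)*(s + 4)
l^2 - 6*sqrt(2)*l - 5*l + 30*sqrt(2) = (l - 5)*(l - 6*sqrt(2))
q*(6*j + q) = 6*j*q + q^2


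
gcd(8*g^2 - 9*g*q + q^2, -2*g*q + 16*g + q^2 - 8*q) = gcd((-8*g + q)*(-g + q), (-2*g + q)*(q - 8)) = 1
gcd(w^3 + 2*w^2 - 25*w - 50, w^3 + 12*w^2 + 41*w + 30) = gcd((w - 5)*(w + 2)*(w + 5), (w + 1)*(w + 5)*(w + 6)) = w + 5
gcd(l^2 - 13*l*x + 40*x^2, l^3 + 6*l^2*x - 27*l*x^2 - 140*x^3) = -l + 5*x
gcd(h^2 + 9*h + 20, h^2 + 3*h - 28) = 1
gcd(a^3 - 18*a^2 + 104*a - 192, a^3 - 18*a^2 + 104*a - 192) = a^3 - 18*a^2 + 104*a - 192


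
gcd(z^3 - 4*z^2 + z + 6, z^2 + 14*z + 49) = 1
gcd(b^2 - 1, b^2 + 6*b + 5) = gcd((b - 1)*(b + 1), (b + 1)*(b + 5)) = b + 1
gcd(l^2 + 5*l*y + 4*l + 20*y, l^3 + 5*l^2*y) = l + 5*y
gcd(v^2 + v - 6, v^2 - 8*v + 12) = v - 2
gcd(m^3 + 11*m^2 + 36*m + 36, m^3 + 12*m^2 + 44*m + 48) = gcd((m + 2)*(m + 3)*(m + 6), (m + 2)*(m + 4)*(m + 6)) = m^2 + 8*m + 12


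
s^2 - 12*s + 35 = (s - 7)*(s - 5)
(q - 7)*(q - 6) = q^2 - 13*q + 42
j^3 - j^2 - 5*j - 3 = (j - 3)*(j + 1)^2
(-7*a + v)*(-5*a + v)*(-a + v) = -35*a^3 + 47*a^2*v - 13*a*v^2 + v^3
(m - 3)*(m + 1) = m^2 - 2*m - 3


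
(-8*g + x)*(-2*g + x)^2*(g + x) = -32*g^4 + 4*g^3*x + 24*g^2*x^2 - 11*g*x^3 + x^4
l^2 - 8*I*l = l*(l - 8*I)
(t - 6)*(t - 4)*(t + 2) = t^3 - 8*t^2 + 4*t + 48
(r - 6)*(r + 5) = r^2 - r - 30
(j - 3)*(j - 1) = j^2 - 4*j + 3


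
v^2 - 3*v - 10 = (v - 5)*(v + 2)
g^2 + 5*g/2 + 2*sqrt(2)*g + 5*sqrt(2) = (g + 5/2)*(g + 2*sqrt(2))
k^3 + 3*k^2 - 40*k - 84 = (k - 6)*(k + 2)*(k + 7)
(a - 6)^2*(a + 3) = a^3 - 9*a^2 + 108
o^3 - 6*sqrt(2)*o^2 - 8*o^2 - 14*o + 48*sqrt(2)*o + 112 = (o - 8)*(o - 7*sqrt(2))*(o + sqrt(2))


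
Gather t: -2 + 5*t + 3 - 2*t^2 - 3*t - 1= -2*t^2 + 2*t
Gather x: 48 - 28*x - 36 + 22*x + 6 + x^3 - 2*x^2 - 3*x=x^3 - 2*x^2 - 9*x + 18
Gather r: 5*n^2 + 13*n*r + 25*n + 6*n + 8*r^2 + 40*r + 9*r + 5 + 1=5*n^2 + 31*n + 8*r^2 + r*(13*n + 49) + 6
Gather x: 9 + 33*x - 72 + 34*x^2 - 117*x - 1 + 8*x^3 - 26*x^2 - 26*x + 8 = 8*x^3 + 8*x^2 - 110*x - 56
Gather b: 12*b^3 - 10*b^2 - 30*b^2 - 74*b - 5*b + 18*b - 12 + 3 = 12*b^3 - 40*b^2 - 61*b - 9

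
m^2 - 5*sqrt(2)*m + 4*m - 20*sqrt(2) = (m + 4)*(m - 5*sqrt(2))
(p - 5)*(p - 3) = p^2 - 8*p + 15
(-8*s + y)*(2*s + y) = -16*s^2 - 6*s*y + y^2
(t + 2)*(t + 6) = t^2 + 8*t + 12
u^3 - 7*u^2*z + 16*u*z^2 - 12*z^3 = (u - 3*z)*(u - 2*z)^2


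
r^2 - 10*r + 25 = (r - 5)^2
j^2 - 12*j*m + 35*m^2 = (j - 7*m)*(j - 5*m)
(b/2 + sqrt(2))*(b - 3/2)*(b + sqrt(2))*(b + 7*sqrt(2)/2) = b^4/2 - 3*b^3/4 + 13*sqrt(2)*b^3/4 - 39*sqrt(2)*b^2/8 + 25*b^2/2 - 75*b/4 + 7*sqrt(2)*b - 21*sqrt(2)/2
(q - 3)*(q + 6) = q^2 + 3*q - 18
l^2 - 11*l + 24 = (l - 8)*(l - 3)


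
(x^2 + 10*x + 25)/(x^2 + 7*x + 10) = (x + 5)/(x + 2)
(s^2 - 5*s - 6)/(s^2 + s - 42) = (s + 1)/(s + 7)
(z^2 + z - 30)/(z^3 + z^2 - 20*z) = (z^2 + z - 30)/(z*(z^2 + z - 20))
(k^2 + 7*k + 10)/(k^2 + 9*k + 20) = (k + 2)/(k + 4)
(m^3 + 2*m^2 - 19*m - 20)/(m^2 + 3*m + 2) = (m^2 + m - 20)/(m + 2)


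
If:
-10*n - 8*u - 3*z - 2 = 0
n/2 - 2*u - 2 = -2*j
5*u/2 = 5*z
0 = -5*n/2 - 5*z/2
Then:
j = 1/2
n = 2/9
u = -4/9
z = -2/9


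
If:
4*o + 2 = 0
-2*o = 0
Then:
No Solution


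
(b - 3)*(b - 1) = b^2 - 4*b + 3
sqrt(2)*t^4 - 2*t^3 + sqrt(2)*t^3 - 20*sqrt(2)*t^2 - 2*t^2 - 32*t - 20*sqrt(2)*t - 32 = (t - 4*sqrt(2))*(t + sqrt(2))*(t + 2*sqrt(2))*(sqrt(2)*t + sqrt(2))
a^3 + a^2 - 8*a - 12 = (a - 3)*(a + 2)^2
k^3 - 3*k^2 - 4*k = k*(k - 4)*(k + 1)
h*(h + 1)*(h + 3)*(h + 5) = h^4 + 9*h^3 + 23*h^2 + 15*h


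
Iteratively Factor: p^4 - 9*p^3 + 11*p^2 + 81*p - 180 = (p - 4)*(p^3 - 5*p^2 - 9*p + 45) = (p - 5)*(p - 4)*(p^2 - 9) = (p - 5)*(p - 4)*(p + 3)*(p - 3)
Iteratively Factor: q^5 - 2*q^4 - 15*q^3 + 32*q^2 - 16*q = (q - 1)*(q^4 - q^3 - 16*q^2 + 16*q) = (q - 1)*(q + 4)*(q^3 - 5*q^2 + 4*q) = q*(q - 1)*(q + 4)*(q^2 - 5*q + 4) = q*(q - 1)^2*(q + 4)*(q - 4)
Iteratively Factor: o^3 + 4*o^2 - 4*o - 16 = (o + 2)*(o^2 + 2*o - 8) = (o + 2)*(o + 4)*(o - 2)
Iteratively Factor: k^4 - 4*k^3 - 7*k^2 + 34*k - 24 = (k - 1)*(k^3 - 3*k^2 - 10*k + 24) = (k - 1)*(k + 3)*(k^2 - 6*k + 8) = (k - 4)*(k - 1)*(k + 3)*(k - 2)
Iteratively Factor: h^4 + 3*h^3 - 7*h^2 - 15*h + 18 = (h - 2)*(h^3 + 5*h^2 + 3*h - 9) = (h - 2)*(h + 3)*(h^2 + 2*h - 3) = (h - 2)*(h + 3)^2*(h - 1)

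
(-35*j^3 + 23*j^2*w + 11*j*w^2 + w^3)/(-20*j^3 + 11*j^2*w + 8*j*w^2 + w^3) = (7*j + w)/(4*j + w)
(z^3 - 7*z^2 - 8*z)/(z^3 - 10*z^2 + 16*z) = (z + 1)/(z - 2)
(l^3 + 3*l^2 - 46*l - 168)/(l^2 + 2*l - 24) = (l^2 - 3*l - 28)/(l - 4)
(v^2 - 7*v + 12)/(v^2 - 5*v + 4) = (v - 3)/(v - 1)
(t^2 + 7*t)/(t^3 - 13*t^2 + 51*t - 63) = t*(t + 7)/(t^3 - 13*t^2 + 51*t - 63)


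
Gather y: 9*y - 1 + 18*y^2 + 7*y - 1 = 18*y^2 + 16*y - 2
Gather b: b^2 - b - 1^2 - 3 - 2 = b^2 - b - 6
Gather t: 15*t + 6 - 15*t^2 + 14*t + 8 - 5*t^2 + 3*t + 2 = -20*t^2 + 32*t + 16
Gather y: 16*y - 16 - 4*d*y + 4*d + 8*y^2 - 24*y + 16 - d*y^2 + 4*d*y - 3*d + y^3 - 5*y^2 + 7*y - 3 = d + y^3 + y^2*(3 - d) - y - 3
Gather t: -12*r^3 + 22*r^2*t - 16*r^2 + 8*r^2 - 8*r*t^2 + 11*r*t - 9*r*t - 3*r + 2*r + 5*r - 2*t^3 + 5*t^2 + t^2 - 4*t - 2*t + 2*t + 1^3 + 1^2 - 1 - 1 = -12*r^3 - 8*r^2 + 4*r - 2*t^3 + t^2*(6 - 8*r) + t*(22*r^2 + 2*r - 4)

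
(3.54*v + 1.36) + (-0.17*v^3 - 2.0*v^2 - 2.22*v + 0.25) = -0.17*v^3 - 2.0*v^2 + 1.32*v + 1.61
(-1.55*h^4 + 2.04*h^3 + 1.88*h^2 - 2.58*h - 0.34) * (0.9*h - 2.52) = -1.395*h^5 + 5.742*h^4 - 3.4488*h^3 - 7.0596*h^2 + 6.1956*h + 0.8568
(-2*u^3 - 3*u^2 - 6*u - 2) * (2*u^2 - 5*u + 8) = -4*u^5 + 4*u^4 - 13*u^3 + 2*u^2 - 38*u - 16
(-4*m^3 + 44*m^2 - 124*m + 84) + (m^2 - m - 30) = -4*m^3 + 45*m^2 - 125*m + 54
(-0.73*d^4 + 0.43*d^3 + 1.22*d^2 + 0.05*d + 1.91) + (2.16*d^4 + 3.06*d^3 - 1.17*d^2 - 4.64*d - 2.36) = 1.43*d^4 + 3.49*d^3 + 0.05*d^2 - 4.59*d - 0.45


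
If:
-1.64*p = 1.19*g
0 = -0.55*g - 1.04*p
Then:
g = 0.00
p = 0.00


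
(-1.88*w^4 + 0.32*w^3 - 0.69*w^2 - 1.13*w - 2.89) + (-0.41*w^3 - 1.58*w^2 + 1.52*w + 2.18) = -1.88*w^4 - 0.09*w^3 - 2.27*w^2 + 0.39*w - 0.71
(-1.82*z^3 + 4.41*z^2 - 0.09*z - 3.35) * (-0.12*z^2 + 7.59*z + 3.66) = 0.2184*z^5 - 14.343*z^4 + 26.8215*z^3 + 15.8595*z^2 - 25.7559*z - 12.261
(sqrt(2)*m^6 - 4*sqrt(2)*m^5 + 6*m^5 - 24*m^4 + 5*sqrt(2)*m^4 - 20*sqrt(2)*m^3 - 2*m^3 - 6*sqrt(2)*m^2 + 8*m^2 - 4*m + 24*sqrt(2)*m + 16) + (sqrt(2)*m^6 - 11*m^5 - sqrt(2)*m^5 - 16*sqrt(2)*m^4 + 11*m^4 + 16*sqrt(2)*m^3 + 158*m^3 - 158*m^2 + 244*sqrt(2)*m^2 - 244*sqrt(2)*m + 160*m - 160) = 2*sqrt(2)*m^6 - 5*sqrt(2)*m^5 - 5*m^5 - 11*sqrt(2)*m^4 - 13*m^4 - 4*sqrt(2)*m^3 + 156*m^3 - 150*m^2 + 238*sqrt(2)*m^2 - 220*sqrt(2)*m + 156*m - 144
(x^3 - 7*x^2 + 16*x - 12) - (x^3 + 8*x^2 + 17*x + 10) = -15*x^2 - x - 22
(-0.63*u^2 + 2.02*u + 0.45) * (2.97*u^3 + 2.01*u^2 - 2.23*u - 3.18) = -1.8711*u^5 + 4.7331*u^4 + 6.8016*u^3 - 1.5967*u^2 - 7.4271*u - 1.431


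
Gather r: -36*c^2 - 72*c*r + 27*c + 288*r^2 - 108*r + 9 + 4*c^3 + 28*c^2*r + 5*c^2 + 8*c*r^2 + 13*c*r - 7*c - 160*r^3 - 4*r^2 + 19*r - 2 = 4*c^3 - 31*c^2 + 20*c - 160*r^3 + r^2*(8*c + 284) + r*(28*c^2 - 59*c - 89) + 7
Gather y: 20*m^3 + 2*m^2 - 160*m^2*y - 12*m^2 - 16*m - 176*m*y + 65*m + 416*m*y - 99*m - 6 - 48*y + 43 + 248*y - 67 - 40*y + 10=20*m^3 - 10*m^2 - 50*m + y*(-160*m^2 + 240*m + 160) - 20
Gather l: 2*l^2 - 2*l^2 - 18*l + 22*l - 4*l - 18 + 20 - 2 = 0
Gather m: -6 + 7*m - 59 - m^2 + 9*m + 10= -m^2 + 16*m - 55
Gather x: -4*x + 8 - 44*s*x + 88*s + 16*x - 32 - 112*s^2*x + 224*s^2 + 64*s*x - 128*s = 224*s^2 - 40*s + x*(-112*s^2 + 20*s + 12) - 24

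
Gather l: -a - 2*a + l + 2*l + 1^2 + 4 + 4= -3*a + 3*l + 9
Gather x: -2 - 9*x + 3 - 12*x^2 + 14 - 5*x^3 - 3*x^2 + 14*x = -5*x^3 - 15*x^2 + 5*x + 15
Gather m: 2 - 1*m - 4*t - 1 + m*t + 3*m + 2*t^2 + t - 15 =m*(t + 2) + 2*t^2 - 3*t - 14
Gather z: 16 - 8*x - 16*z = -8*x - 16*z + 16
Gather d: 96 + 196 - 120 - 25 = 147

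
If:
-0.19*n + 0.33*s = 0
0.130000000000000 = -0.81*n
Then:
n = -0.16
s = -0.09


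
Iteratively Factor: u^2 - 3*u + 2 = (u - 1)*(u - 2)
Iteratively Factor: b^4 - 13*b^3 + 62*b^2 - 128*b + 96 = (b - 2)*(b^3 - 11*b^2 + 40*b - 48) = (b - 3)*(b - 2)*(b^2 - 8*b + 16) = (b - 4)*(b - 3)*(b - 2)*(b - 4)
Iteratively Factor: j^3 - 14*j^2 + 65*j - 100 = (j - 5)*(j^2 - 9*j + 20) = (j - 5)*(j - 4)*(j - 5)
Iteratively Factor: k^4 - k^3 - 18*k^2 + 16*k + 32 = (k - 2)*(k^3 + k^2 - 16*k - 16) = (k - 2)*(k + 1)*(k^2 - 16) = (k - 2)*(k + 1)*(k + 4)*(k - 4)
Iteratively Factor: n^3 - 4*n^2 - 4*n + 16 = (n + 2)*(n^2 - 6*n + 8) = (n - 2)*(n + 2)*(n - 4)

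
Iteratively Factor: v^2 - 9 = (v + 3)*(v - 3)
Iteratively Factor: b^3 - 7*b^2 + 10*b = (b - 5)*(b^2 - 2*b) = b*(b - 5)*(b - 2)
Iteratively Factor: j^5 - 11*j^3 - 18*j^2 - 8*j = (j + 1)*(j^4 - j^3 - 10*j^2 - 8*j) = (j + 1)^2*(j^3 - 2*j^2 - 8*j) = (j - 4)*(j + 1)^2*(j^2 + 2*j) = (j - 4)*(j + 1)^2*(j + 2)*(j)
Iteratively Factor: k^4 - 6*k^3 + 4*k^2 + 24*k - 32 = (k - 2)*(k^3 - 4*k^2 - 4*k + 16) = (k - 4)*(k - 2)*(k^2 - 4) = (k - 4)*(k - 2)^2*(k + 2)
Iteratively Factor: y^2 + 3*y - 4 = (y + 4)*(y - 1)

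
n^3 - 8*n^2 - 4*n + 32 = (n - 8)*(n - 2)*(n + 2)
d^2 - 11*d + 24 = (d - 8)*(d - 3)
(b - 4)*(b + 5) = b^2 + b - 20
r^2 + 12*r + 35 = (r + 5)*(r + 7)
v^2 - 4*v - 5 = (v - 5)*(v + 1)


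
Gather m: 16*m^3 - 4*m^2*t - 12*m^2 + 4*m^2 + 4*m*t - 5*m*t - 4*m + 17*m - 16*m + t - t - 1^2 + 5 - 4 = 16*m^3 + m^2*(-4*t - 8) + m*(-t - 3)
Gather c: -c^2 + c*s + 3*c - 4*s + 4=-c^2 + c*(s + 3) - 4*s + 4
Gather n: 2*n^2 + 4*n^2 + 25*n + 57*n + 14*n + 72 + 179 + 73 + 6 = 6*n^2 + 96*n + 330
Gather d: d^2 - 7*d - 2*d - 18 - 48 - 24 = d^2 - 9*d - 90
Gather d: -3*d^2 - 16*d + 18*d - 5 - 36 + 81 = -3*d^2 + 2*d + 40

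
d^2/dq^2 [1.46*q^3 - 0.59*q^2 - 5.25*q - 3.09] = 8.76*q - 1.18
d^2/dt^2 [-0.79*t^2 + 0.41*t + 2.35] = -1.58000000000000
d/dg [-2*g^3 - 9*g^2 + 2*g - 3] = -6*g^2 - 18*g + 2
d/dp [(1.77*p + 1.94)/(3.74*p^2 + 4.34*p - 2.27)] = (6.6198*p^2 + 7.6818*p - (1.77*p + 1.94)*(7.48*p + 4.34) - 4.0179)/(3.74*p^2 + 4.34*p - 2.27)^2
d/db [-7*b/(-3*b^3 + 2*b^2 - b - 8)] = 14*(-3*b^3 + b^2 + 4)/(9*b^6 - 12*b^5 + 10*b^4 + 44*b^3 - 31*b^2 + 16*b + 64)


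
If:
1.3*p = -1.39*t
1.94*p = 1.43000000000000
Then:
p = 0.74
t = -0.69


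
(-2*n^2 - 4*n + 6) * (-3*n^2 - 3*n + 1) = 6*n^4 + 18*n^3 - 8*n^2 - 22*n + 6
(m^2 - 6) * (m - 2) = m^3 - 2*m^2 - 6*m + 12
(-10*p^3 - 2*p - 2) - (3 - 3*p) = -10*p^3 + p - 5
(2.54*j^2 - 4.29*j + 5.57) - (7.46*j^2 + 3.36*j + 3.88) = -4.92*j^2 - 7.65*j + 1.69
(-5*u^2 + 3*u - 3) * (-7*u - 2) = 35*u^3 - 11*u^2 + 15*u + 6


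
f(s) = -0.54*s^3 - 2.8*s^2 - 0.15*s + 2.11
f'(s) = -1.62*s^2 - 5.6*s - 0.15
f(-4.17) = -6.80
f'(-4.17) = -4.97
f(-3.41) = -8.53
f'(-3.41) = 0.11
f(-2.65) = -7.11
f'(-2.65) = 3.31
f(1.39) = -4.96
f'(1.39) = -11.06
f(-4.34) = -5.84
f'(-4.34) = -6.36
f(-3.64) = -8.40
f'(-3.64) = -1.23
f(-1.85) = -3.78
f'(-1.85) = 4.67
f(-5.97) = 18.11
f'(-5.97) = -24.46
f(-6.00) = 18.85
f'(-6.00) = -24.87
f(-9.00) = 170.32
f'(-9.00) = -80.97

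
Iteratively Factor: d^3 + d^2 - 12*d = (d + 4)*(d^2 - 3*d) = (d - 3)*(d + 4)*(d)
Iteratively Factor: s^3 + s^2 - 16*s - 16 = (s - 4)*(s^2 + 5*s + 4) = (s - 4)*(s + 4)*(s + 1)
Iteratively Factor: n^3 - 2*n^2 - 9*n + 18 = (n + 3)*(n^2 - 5*n + 6) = (n - 2)*(n + 3)*(n - 3)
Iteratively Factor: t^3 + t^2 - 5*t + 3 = (t - 1)*(t^2 + 2*t - 3) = (t - 1)^2*(t + 3)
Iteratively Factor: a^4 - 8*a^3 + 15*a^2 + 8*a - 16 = (a + 1)*(a^3 - 9*a^2 + 24*a - 16) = (a - 1)*(a + 1)*(a^2 - 8*a + 16) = (a - 4)*(a - 1)*(a + 1)*(a - 4)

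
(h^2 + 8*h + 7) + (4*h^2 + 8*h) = 5*h^2 + 16*h + 7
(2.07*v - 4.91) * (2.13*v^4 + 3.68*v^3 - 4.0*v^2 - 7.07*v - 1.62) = 4.4091*v^5 - 2.8407*v^4 - 26.3488*v^3 + 5.0051*v^2 + 31.3603*v + 7.9542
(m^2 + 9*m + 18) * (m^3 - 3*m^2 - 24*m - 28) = m^5 + 6*m^4 - 33*m^3 - 298*m^2 - 684*m - 504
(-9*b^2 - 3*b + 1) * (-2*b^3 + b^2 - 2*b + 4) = 18*b^5 - 3*b^4 + 13*b^3 - 29*b^2 - 14*b + 4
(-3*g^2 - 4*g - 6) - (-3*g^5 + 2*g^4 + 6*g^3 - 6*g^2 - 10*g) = 3*g^5 - 2*g^4 - 6*g^3 + 3*g^2 + 6*g - 6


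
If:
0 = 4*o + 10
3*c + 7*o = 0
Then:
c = 35/6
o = -5/2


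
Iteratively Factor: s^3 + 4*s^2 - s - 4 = (s - 1)*(s^2 + 5*s + 4) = (s - 1)*(s + 4)*(s + 1)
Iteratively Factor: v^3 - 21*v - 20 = (v + 4)*(v^2 - 4*v - 5) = (v - 5)*(v + 4)*(v + 1)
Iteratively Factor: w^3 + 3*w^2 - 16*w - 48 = (w + 4)*(w^2 - w - 12) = (w + 3)*(w + 4)*(w - 4)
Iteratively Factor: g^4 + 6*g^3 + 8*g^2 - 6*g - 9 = (g + 1)*(g^3 + 5*g^2 + 3*g - 9) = (g + 1)*(g + 3)*(g^2 + 2*g - 3) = (g - 1)*(g + 1)*(g + 3)*(g + 3)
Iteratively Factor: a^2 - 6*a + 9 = (a - 3)*(a - 3)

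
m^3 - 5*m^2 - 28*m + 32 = (m - 8)*(m - 1)*(m + 4)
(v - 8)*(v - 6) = v^2 - 14*v + 48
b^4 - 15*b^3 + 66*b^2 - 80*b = b*(b - 8)*(b - 5)*(b - 2)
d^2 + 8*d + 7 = (d + 1)*(d + 7)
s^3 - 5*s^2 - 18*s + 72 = (s - 6)*(s - 3)*(s + 4)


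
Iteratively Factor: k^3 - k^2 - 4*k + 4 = (k - 2)*(k^2 + k - 2) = (k - 2)*(k + 2)*(k - 1)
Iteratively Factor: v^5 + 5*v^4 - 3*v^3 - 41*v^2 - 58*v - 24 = (v + 2)*(v^4 + 3*v^3 - 9*v^2 - 23*v - 12) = (v + 1)*(v + 2)*(v^3 + 2*v^2 - 11*v - 12) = (v + 1)*(v + 2)*(v + 4)*(v^2 - 2*v - 3) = (v + 1)^2*(v + 2)*(v + 4)*(v - 3)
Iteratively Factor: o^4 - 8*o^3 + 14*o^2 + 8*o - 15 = (o - 3)*(o^3 - 5*o^2 - o + 5) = (o - 3)*(o - 1)*(o^2 - 4*o - 5) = (o - 5)*(o - 3)*(o - 1)*(o + 1)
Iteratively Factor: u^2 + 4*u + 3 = (u + 1)*(u + 3)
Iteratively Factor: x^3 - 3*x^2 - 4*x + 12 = (x + 2)*(x^2 - 5*x + 6) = (x - 2)*(x + 2)*(x - 3)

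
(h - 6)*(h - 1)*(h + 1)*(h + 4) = h^4 - 2*h^3 - 25*h^2 + 2*h + 24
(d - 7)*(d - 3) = d^2 - 10*d + 21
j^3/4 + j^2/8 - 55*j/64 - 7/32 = (j/4 + 1/2)*(j - 7/4)*(j + 1/4)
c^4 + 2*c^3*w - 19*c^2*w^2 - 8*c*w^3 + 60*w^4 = (c - 3*w)*(c - 2*w)*(c + 2*w)*(c + 5*w)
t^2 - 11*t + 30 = (t - 6)*(t - 5)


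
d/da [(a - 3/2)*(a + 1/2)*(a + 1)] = 3*a^2 - 7/4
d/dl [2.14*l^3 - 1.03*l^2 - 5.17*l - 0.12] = 6.42*l^2 - 2.06*l - 5.17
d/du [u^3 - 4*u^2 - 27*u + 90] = 3*u^2 - 8*u - 27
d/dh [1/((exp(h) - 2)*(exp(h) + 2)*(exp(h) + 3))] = (-3*exp(2*h) - 6*exp(h) + 4)*exp(h)/(exp(6*h) + 6*exp(5*h) + exp(4*h) - 48*exp(3*h) - 56*exp(2*h) + 96*exp(h) + 144)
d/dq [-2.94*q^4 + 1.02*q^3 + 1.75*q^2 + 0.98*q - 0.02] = -11.76*q^3 + 3.06*q^2 + 3.5*q + 0.98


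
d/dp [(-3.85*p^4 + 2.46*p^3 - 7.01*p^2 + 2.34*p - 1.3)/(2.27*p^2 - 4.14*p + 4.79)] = (-17.479*p^5 + 53.4012*p^4 - 94.1348*p^3 + 59.0598*p^2 - 61.2538*p + 5.8266)/(5.1529*p^4 - 18.7956*p^3 + 38.8862*p^2 - 39.6612*p + 22.9441)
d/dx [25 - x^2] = -2*x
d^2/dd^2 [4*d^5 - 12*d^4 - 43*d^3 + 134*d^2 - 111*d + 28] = 80*d^3 - 144*d^2 - 258*d + 268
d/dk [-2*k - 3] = -2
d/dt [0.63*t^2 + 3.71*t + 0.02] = 1.26*t + 3.71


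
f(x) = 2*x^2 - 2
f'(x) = 4*x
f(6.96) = 94.88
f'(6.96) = 27.84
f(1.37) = 1.75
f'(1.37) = 5.48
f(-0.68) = -1.08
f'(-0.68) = -2.72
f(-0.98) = -0.08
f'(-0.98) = -3.92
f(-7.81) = 119.99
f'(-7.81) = -31.24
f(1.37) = 1.75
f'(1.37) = 5.48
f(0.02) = -2.00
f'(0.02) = 0.08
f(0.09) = -1.98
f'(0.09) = 0.36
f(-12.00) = 286.00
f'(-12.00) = -48.00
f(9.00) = 160.00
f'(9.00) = 36.00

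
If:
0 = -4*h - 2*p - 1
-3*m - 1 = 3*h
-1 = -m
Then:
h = -4/3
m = 1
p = 13/6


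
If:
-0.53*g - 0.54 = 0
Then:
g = -1.02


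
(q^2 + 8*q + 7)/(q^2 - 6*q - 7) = (q + 7)/(q - 7)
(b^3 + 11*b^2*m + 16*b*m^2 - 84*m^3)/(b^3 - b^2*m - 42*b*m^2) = (b^2 + 5*b*m - 14*m^2)/(b*(b - 7*m))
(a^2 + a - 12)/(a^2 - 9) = (a + 4)/(a + 3)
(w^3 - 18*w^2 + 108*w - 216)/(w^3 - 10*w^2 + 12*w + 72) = (w - 6)/(w + 2)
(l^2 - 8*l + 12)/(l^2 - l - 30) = (l - 2)/(l + 5)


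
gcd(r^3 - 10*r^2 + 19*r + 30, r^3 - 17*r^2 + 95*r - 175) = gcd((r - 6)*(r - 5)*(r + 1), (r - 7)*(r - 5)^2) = r - 5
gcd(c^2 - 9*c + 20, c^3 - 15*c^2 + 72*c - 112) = c - 4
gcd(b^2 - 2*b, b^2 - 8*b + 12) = b - 2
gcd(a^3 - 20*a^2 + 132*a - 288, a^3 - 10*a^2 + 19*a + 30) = a - 6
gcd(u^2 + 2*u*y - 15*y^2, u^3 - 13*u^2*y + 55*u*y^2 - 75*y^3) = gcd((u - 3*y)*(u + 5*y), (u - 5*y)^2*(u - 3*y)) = -u + 3*y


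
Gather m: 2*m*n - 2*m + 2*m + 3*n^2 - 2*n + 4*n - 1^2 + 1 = 2*m*n + 3*n^2 + 2*n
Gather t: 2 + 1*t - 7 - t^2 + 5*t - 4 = -t^2 + 6*t - 9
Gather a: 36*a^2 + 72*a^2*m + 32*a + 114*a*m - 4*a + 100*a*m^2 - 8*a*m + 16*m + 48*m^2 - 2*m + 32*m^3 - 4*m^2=a^2*(72*m + 36) + a*(100*m^2 + 106*m + 28) + 32*m^3 + 44*m^2 + 14*m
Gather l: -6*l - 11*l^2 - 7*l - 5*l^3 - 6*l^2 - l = -5*l^3 - 17*l^2 - 14*l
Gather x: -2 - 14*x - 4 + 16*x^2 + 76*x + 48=16*x^2 + 62*x + 42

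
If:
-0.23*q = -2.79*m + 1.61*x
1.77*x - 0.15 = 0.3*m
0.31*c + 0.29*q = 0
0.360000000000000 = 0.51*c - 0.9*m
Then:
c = 0.68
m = -0.01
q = -0.73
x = 0.08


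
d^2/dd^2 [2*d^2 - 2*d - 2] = 4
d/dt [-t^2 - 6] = -2*t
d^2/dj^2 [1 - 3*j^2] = -6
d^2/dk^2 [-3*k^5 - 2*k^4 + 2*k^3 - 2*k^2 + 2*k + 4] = -60*k^3 - 24*k^2 + 12*k - 4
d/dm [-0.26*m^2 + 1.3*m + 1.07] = 1.3 - 0.52*m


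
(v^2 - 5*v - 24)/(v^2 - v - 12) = (v - 8)/(v - 4)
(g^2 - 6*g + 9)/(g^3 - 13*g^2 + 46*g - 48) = (g - 3)/(g^2 - 10*g + 16)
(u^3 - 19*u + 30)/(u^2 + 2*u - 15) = u - 2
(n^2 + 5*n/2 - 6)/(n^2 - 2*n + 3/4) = 2*(n + 4)/(2*n - 1)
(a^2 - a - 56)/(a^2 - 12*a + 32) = (a + 7)/(a - 4)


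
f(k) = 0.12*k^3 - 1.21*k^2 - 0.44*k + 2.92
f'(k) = 0.36*k^2 - 2.42*k - 0.44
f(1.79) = -1.06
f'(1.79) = -3.62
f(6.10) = -17.55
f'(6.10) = -1.81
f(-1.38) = 0.91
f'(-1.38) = 3.59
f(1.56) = -0.26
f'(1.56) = -3.34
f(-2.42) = -4.80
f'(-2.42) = 7.52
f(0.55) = 2.33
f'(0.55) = -1.66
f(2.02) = -1.92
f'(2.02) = -3.86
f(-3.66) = -17.56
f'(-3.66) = 13.24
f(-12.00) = -373.40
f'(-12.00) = 80.44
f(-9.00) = -178.61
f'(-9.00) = 50.50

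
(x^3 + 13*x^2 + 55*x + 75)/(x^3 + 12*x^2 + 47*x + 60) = (x + 5)/(x + 4)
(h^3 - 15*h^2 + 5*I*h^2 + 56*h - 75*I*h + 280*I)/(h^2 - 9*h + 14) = (h^2 + h*(-8 + 5*I) - 40*I)/(h - 2)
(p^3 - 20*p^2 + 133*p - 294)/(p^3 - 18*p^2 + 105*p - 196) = (p - 6)/(p - 4)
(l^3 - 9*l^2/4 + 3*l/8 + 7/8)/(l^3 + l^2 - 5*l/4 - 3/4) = (4*l - 7)/(2*(2*l + 3))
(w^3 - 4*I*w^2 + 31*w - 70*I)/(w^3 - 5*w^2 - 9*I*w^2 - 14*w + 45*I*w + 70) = (w + 5*I)/(w - 5)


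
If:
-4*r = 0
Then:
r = 0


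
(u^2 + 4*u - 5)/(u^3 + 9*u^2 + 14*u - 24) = (u + 5)/(u^2 + 10*u + 24)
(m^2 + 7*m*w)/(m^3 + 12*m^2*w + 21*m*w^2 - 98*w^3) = m/(m^2 + 5*m*w - 14*w^2)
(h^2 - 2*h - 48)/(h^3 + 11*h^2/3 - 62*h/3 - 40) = 3*(h - 8)/(3*h^2 - 7*h - 20)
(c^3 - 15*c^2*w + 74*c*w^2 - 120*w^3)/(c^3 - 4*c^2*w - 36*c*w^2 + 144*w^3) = (c - 5*w)/(c + 6*w)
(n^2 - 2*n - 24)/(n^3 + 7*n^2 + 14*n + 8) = (n - 6)/(n^2 + 3*n + 2)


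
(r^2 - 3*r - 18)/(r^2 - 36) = (r + 3)/(r + 6)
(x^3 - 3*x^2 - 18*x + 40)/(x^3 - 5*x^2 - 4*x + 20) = (x + 4)/(x + 2)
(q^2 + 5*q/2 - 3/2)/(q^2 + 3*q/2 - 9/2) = (2*q - 1)/(2*q - 3)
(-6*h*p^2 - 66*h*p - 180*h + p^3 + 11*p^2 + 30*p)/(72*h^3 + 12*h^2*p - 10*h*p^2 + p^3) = (p^2 + 11*p + 30)/(-12*h^2 - 4*h*p + p^2)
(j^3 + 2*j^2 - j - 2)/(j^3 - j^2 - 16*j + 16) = (j^2 + 3*j + 2)/(j^2 - 16)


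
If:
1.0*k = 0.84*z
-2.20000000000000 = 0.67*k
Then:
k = -3.28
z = -3.91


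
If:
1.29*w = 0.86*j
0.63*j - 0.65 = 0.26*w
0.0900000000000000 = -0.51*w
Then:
No Solution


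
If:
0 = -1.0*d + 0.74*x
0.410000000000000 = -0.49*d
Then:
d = -0.84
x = -1.13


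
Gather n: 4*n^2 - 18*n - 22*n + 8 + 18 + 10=4*n^2 - 40*n + 36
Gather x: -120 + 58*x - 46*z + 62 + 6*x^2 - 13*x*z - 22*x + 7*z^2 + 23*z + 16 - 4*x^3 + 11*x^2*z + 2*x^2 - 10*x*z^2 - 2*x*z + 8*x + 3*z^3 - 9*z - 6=-4*x^3 + x^2*(11*z + 8) + x*(-10*z^2 - 15*z + 44) + 3*z^3 + 7*z^2 - 32*z - 48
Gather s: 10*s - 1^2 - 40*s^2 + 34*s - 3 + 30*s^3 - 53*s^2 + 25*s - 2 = 30*s^3 - 93*s^2 + 69*s - 6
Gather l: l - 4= l - 4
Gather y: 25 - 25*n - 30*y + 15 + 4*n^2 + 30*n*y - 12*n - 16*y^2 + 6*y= 4*n^2 - 37*n - 16*y^2 + y*(30*n - 24) + 40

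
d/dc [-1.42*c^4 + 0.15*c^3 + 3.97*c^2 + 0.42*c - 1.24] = -5.68*c^3 + 0.45*c^2 + 7.94*c + 0.42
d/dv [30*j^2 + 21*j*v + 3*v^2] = 21*j + 6*v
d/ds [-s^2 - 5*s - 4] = -2*s - 5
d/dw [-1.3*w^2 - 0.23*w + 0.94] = -2.6*w - 0.23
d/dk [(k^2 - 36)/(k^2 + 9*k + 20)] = (9*k^2 + 112*k + 324)/(k^4 + 18*k^3 + 121*k^2 + 360*k + 400)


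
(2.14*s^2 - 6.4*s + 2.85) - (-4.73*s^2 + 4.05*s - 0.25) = 6.87*s^2 - 10.45*s + 3.1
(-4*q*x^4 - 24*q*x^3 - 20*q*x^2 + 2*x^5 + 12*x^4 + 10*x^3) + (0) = -4*q*x^4 - 24*q*x^3 - 20*q*x^2 + 2*x^5 + 12*x^4 + 10*x^3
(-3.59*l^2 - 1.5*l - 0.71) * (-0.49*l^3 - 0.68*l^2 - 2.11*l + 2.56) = 1.7591*l^5 + 3.1762*l^4 + 8.9428*l^3 - 5.5426*l^2 - 2.3419*l - 1.8176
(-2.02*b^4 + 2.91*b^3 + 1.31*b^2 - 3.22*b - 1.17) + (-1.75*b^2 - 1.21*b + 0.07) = -2.02*b^4 + 2.91*b^3 - 0.44*b^2 - 4.43*b - 1.1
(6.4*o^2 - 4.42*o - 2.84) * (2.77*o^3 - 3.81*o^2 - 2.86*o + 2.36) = 17.728*o^5 - 36.6274*o^4 - 9.3306*o^3 + 38.5656*o^2 - 2.3088*o - 6.7024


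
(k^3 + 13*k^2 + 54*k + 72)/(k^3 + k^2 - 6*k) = (k^2 + 10*k + 24)/(k*(k - 2))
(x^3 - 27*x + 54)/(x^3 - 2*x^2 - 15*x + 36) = (x + 6)/(x + 4)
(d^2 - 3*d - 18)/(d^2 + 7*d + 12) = (d - 6)/(d + 4)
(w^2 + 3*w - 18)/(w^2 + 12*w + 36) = (w - 3)/(w + 6)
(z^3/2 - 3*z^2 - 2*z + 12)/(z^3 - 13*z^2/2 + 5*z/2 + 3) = (z^2 - 4)/(2*z^2 - z - 1)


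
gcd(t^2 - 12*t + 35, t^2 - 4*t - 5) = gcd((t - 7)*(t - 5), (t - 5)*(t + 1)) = t - 5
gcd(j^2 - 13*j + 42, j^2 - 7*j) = j - 7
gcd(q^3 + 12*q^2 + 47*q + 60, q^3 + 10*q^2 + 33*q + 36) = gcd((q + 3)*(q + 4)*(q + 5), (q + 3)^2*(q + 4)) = q^2 + 7*q + 12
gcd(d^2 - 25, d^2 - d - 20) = d - 5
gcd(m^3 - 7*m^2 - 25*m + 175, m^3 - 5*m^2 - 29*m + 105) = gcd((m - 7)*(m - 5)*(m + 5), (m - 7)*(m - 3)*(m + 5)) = m^2 - 2*m - 35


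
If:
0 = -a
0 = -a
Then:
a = 0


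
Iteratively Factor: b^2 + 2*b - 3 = (b + 3)*(b - 1)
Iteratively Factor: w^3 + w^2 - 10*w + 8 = (w - 2)*(w^2 + 3*w - 4) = (w - 2)*(w - 1)*(w + 4)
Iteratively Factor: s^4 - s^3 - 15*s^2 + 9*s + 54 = (s - 3)*(s^3 + 2*s^2 - 9*s - 18) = (s - 3)^2*(s^2 + 5*s + 6) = (s - 3)^2*(s + 2)*(s + 3)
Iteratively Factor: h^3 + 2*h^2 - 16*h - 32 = (h - 4)*(h^2 + 6*h + 8) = (h - 4)*(h + 2)*(h + 4)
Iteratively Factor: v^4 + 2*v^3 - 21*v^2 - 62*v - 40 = (v + 4)*(v^3 - 2*v^2 - 13*v - 10) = (v - 5)*(v + 4)*(v^2 + 3*v + 2) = (v - 5)*(v + 1)*(v + 4)*(v + 2)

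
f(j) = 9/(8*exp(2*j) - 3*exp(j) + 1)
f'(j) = 9*(-16*exp(2*j) + 3*exp(j))/(8*exp(2*j) - 3*exp(j) + 1)^2 = (27 - 144*exp(j))*exp(j)/(8*exp(2*j) - 3*exp(j) + 1)^2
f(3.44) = 0.00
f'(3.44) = -0.00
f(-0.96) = 8.79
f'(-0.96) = -10.27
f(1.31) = 0.09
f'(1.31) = -0.19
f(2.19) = 0.01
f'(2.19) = -0.03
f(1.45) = 0.07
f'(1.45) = -0.14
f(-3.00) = 10.34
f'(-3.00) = 1.30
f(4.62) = 0.00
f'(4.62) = -0.00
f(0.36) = 0.69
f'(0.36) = -1.49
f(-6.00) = 9.07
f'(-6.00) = 0.07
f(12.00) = 0.00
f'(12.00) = 0.00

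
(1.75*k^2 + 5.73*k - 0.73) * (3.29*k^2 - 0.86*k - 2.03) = 5.7575*k^4 + 17.3467*k^3 - 10.882*k^2 - 11.0041*k + 1.4819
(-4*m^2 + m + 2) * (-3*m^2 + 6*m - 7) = 12*m^4 - 27*m^3 + 28*m^2 + 5*m - 14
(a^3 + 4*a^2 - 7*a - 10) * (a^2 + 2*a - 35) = a^5 + 6*a^4 - 34*a^3 - 164*a^2 + 225*a + 350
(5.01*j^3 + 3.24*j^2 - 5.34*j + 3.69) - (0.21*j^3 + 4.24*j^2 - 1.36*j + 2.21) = 4.8*j^3 - 1.0*j^2 - 3.98*j + 1.48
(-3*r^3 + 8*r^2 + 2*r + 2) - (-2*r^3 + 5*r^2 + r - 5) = -r^3 + 3*r^2 + r + 7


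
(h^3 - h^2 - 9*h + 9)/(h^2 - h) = h - 9/h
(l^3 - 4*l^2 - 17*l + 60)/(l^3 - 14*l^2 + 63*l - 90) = (l + 4)/(l - 6)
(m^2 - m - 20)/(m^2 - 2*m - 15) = (m + 4)/(m + 3)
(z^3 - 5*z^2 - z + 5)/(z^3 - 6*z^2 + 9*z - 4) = (z^2 - 4*z - 5)/(z^2 - 5*z + 4)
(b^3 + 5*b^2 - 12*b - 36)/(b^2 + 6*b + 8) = (b^2 + 3*b - 18)/(b + 4)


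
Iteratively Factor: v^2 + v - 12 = (v + 4)*(v - 3)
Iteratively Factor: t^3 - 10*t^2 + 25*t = (t - 5)*(t^2 - 5*t) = t*(t - 5)*(t - 5)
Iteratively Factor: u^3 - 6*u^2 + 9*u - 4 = (u - 1)*(u^2 - 5*u + 4) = (u - 4)*(u - 1)*(u - 1)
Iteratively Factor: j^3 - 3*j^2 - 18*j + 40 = (j - 2)*(j^2 - j - 20) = (j - 2)*(j + 4)*(j - 5)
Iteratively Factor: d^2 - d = (d - 1)*(d)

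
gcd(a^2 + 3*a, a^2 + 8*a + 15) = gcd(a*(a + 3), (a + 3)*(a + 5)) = a + 3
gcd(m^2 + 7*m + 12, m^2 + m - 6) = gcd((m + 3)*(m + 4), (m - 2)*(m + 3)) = m + 3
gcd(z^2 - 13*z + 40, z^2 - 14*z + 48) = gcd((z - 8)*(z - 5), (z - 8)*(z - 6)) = z - 8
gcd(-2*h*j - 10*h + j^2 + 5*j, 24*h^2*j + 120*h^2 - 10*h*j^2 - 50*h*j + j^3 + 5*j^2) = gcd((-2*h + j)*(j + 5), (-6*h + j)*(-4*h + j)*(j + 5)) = j + 5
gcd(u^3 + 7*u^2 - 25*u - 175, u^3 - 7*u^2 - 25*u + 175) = u^2 - 25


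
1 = 1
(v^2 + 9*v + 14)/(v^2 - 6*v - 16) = (v + 7)/(v - 8)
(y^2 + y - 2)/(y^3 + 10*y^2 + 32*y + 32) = (y - 1)/(y^2 + 8*y + 16)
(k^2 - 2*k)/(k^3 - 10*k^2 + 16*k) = 1/(k - 8)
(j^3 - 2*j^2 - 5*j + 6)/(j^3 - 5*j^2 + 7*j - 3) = (j + 2)/(j - 1)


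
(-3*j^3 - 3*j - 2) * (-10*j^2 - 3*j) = 30*j^5 + 9*j^4 + 30*j^3 + 29*j^2 + 6*j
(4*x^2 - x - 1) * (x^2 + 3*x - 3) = 4*x^4 + 11*x^3 - 16*x^2 + 3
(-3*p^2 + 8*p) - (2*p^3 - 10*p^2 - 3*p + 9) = -2*p^3 + 7*p^2 + 11*p - 9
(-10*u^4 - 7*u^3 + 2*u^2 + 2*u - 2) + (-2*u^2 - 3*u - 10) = -10*u^4 - 7*u^3 - u - 12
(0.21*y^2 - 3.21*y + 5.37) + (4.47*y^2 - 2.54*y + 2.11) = 4.68*y^2 - 5.75*y + 7.48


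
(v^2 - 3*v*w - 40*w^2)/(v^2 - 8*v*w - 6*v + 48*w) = (v + 5*w)/(v - 6)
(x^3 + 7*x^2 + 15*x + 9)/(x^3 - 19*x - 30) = (x^2 + 4*x + 3)/(x^2 - 3*x - 10)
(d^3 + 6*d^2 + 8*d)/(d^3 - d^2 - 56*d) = (d^2 + 6*d + 8)/(d^2 - d - 56)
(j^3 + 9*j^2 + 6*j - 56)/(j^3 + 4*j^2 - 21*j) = (j^2 + 2*j - 8)/(j*(j - 3))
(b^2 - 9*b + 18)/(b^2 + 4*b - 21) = (b - 6)/(b + 7)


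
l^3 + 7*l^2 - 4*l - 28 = (l - 2)*(l + 2)*(l + 7)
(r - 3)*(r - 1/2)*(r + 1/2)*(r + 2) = r^4 - r^3 - 25*r^2/4 + r/4 + 3/2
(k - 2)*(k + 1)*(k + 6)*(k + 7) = k^4 + 12*k^3 + 27*k^2 - 68*k - 84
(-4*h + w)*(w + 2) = -4*h*w - 8*h + w^2 + 2*w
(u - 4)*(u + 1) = u^2 - 3*u - 4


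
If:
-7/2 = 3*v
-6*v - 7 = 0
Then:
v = -7/6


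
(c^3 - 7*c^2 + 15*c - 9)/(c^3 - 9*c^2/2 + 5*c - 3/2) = 2*(c - 3)/(2*c - 1)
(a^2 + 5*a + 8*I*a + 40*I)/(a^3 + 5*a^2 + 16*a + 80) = (a + 8*I)/(a^2 + 16)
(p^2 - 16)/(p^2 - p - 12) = (p + 4)/(p + 3)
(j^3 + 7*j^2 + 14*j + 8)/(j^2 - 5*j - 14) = (j^2 + 5*j + 4)/(j - 7)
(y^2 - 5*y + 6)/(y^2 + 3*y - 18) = (y - 2)/(y + 6)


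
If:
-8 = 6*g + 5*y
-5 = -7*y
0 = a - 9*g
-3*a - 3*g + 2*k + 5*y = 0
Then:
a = -243/14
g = -27/14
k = -215/7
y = 5/7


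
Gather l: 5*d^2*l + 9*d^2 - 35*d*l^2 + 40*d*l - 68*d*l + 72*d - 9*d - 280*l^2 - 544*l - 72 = 9*d^2 + 63*d + l^2*(-35*d - 280) + l*(5*d^2 - 28*d - 544) - 72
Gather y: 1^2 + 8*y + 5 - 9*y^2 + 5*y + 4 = -9*y^2 + 13*y + 10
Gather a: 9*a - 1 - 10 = 9*a - 11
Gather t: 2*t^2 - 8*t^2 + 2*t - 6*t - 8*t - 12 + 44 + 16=-6*t^2 - 12*t + 48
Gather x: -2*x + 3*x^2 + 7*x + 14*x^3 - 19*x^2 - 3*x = 14*x^3 - 16*x^2 + 2*x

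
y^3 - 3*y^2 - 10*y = y*(y - 5)*(y + 2)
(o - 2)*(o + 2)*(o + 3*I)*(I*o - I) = I*o^4 - 3*o^3 - I*o^3 + 3*o^2 - 4*I*o^2 + 12*o + 4*I*o - 12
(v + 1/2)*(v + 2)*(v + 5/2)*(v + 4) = v^4 + 9*v^3 + 109*v^2/4 + 63*v/2 + 10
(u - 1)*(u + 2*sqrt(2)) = u^2 - u + 2*sqrt(2)*u - 2*sqrt(2)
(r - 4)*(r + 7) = r^2 + 3*r - 28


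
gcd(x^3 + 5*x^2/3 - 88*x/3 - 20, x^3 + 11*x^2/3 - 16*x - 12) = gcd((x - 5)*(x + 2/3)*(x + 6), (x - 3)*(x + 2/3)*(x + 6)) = x^2 + 20*x/3 + 4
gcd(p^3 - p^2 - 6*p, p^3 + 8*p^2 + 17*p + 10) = p + 2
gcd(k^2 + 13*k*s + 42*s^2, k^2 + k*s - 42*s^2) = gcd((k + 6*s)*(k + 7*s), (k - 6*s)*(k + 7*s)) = k + 7*s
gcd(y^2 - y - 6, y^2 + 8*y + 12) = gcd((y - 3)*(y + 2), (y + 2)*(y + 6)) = y + 2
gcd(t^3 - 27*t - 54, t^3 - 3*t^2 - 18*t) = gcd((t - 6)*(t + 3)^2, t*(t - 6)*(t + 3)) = t^2 - 3*t - 18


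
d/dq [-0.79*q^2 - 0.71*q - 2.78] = -1.58*q - 0.71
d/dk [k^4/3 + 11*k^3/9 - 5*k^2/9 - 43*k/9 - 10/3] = 4*k^3/3 + 11*k^2/3 - 10*k/9 - 43/9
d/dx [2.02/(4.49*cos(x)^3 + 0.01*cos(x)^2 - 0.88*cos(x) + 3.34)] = (27.2094*cos(x)^2 + 0.0404*cos(x) - 1.7776)*sin(x)/(4.49*cos(x)^3 + 0.01*cos(x)^2 - 0.88*cos(x) + 3.34)^2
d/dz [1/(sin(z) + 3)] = -cos(z)/(sin(z) + 3)^2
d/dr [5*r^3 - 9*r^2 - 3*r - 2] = 15*r^2 - 18*r - 3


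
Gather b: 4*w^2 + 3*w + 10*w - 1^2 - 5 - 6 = 4*w^2 + 13*w - 12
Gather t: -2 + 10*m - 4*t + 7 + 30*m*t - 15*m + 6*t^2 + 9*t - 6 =-5*m + 6*t^2 + t*(30*m + 5) - 1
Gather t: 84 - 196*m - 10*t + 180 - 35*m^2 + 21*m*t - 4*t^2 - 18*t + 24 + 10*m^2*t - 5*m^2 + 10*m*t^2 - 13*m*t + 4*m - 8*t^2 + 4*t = -40*m^2 - 192*m + t^2*(10*m - 12) + t*(10*m^2 + 8*m - 24) + 288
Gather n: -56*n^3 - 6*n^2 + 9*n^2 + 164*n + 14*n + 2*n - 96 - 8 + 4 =-56*n^3 + 3*n^2 + 180*n - 100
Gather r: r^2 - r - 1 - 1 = r^2 - r - 2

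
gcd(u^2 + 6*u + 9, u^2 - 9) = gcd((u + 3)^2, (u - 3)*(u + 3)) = u + 3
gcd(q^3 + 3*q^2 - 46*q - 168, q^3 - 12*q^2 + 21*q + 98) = q - 7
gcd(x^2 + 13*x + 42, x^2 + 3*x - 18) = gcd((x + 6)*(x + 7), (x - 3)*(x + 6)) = x + 6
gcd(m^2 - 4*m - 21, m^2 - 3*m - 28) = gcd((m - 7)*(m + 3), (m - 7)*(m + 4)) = m - 7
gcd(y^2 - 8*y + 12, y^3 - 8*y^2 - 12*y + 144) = y - 6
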